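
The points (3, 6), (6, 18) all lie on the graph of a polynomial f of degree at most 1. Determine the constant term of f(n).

Write f(n) = an + b. Substituting each data point gives a linear system:
  3a + b = 6
  6a + b = 18
Solving the system yields a = 4, b = -6.
So f(n) = 4n - 6.
The constant term is -6.

-6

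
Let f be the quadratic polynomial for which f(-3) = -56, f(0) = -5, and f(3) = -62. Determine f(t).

Using the Lagrange interpolation formula with nodes -3, 0, 3:
  L_0(t) = t(t - 3) / 18
  L_1(t) = (t + 3)(t - 3) / -9
  L_2(t) = (t + 3)t / 18
Then f(t) = -56·L_0(t) - 5·L_1(t) - 62·L_2(t).
Expanding and collecting terms gives f(t) = -6t^2 - t - 5.
Check: f(3) = -62. ✓

f(t) = -6t^2 - t - 5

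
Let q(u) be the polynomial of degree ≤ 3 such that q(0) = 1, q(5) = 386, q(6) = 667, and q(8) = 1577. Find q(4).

Using the Lagrange interpolation formula with nodes 0, 5, 6, 8:
  L_0(u) = (u - 5)(u - 6)(u - 8) / -240
  L_1(u) = u(u - 6)(u - 8) / 15
  L_2(u) = u(u - 5)(u - 8) / -12
  L_3(u) = u(u - 5)(u - 6) / 48
Then q(u) = 1·L_0(u) + 386·L_1(u) + 667·L_2(u) + 1577·L_3(u).
Expanding and collecting terms gives q(u) = 3u^3 + u^2 - 3u + 1.
Evaluating at u = 4: q(4) = 197.

197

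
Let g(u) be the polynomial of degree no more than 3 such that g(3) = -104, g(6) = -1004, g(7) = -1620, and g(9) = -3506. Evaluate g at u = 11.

Using the Lagrange interpolation formula with nodes 3, 6, 7, 9:
  L_0(u) = (u - 6)(u - 7)(u - 9) / -72
  L_1(u) = (u - 3)(u - 7)(u - 9) / 9
  L_2(u) = (u - 3)(u - 6)(u - 9) / -8
  L_3(u) = (u - 3)(u - 6)(u - 7) / 36
Then g(u) = -104·L_0(u) - 1004·L_1(u) - 1620·L_2(u) - 3506·L_3(u).
Expanding and collecting terms gives g(u) = -5u^3 + u^2 + 6u + 4.
Evaluating at u = 11: g(11) = -6464.

-6464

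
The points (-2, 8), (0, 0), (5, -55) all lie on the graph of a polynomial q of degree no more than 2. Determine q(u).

q(u) = -u^2 - 6u

Write q(u) = au^2 + bu + c. Substituting each data point gives a linear system:
  4a - 2b + c = 8
  c = 0
  25a + 5b + c = -55
Solving the system yields a = -1, b = -6, c = 0.
So q(u) = -u^2 - 6u.
Check: q(0) = 0. ✓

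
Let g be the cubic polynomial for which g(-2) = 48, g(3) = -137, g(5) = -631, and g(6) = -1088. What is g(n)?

Using the Lagrange interpolation formula with nodes -2, 3, 5, 6:
  L_0(n) = (n - 3)(n - 5)(n - 6) / -280
  L_1(n) = (n + 2)(n - 5)(n - 6) / 30
  L_2(n) = (n + 2)(n - 3)(n - 6) / -14
  L_3(n) = (n + 2)(n - 3)(n - 5) / 24
Then g(n) = 48·L_0(n) - 137·L_1(n) - 631·L_2(n) - 1088·L_3(n).
Expanding and collecting terms gives g(n) = -5n^3 - 2n + 4.
Check: g(5) = -631. ✓

g(n) = -5n^3 - 2n + 4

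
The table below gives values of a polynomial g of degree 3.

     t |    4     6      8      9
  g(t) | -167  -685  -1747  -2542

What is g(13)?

-8042

Write g(t) = at^3 + bt^2 + ct + d. Substituting each data point gives a linear system:
  64a + 16b + 4c + d = -167
  216a + 36b + 6c + d = -685
  512a + 64b + 8c + d = -1747
  729a + 81b + 9c + d = -2542
Solving the system yields a = -4, b = 4, c = 5, d = 5.
So g(t) = -4t^3 + 4t^2 + 5t + 5.
Then g(13) = -8042.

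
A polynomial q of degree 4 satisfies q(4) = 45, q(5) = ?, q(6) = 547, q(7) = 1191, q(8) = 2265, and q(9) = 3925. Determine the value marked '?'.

201

The 5 known points determine the degree-4 polynomial uniquely.
Write q(s) = as^4 + bs^3 + cs^2 + ds + e. Substituting each data point gives a linear system:
  256a + 64b + 16c + 4d + e = 45
  1296a + 216b + 36c + 6d + e = 547
  2401a + 343b + 49c + 7d + e = 1191
  4096a + 512b + 64c + 8d + e = 2265
  6561a + 729b + 81c + 9d + e = 3925
Solving the system yields a = 1, b = -4, c = 4, d = -5, e = 1.
So q(s) = s^4 - 4s^3 + 4s^2 - 5s + 1.
Then q(5) = 201.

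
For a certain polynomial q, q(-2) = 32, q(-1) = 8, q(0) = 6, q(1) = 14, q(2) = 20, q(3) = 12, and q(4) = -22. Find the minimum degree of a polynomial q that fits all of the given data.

3

Forward differences of the values at s = -2, -1, 0, 1, 2, 3, 4:
  q  : 32  8  6  14  20  12  -22
  Δ  : -24  -2  8  6  -8  -34
  Δ^2: 22  10  -2  -14  -26
  Δ^3: -12  -12  -12  -12
  Δ^4: 0  0  0
  Δ^5: 0  0
  Δ^6: 0
The third differences are constant (-12) and nonzero, while all higher differences vanish, so the minimal degree is 3.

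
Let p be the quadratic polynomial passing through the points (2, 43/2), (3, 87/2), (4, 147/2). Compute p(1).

15/2

Write p(t) = at^2 + bt + c. Substituting each data point gives a linear system:
  4a + 2b + c = 43/2
  9a + 3b + c = 87/2
  16a + 4b + c = 147/2
Solving the system yields a = 4, b = 2, c = 3/2.
So p(t) = 4t² + 2t + 3/2.
Then p(1) = 15/2.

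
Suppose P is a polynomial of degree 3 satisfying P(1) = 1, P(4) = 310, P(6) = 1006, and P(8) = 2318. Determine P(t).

P(t) = 4t^3 + 5t^2 - 6t - 2

Write P(t) = at^3 + bt^2 + ct + d. Substituting each data point gives a linear system:
  a + b + c + d = 1
  64a + 16b + 4c + d = 310
  216a + 36b + 6c + d = 1006
  512a + 64b + 8c + d = 2318
Solving the system yields a = 4, b = 5, c = -6, d = -2.
So P(t) = 4t³ + 5t² - 6t - 2.
Check: P(4) = 310. ✓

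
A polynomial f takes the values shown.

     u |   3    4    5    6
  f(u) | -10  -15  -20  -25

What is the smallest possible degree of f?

1

Forward differences of the values at u = 3, 4, 5, 6:
  f  : -10  -15  -20  -25
  Δ  : -5  -5  -5
  Δ^2: 0  0
  Δ^3: 0
The first differences are constant (-5) and nonzero, while all higher differences vanish, so the minimal degree is 1.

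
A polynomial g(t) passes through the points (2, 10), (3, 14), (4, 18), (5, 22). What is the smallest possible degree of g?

Forward differences of the values at t = 2, 3, 4, 5:
  g  : 10  14  18  22
  Δ  : 4  4  4
  Δ^2: 0  0
  Δ^3: 0
The first differences are constant (4) and nonzero, while all higher differences vanish, so the minimal degree is 1.

1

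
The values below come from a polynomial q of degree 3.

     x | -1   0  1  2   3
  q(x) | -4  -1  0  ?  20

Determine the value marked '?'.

On equispaced nodes a degree-3 polynomial has vanishing fourth forward difference, so
  q(-1) - 4·q(0) + 6·q(1) - 4·q(2) + q(3) = 0.
Substituting the known values and solving for q(2):
  -4·q(2) = -20
  q(2) = 5.

5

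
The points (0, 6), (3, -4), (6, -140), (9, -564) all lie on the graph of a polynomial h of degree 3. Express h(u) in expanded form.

h(u) = -u^3 + 2u^2 - (1/3)u + 6

Using the Lagrange interpolation formula with nodes 0, 3, 6, 9:
  L_0(u) = (u - 3)(u - 6)(u - 9) / -162
  L_1(u) = u(u - 6)(u - 9) / 54
  L_2(u) = u(u - 3)(u - 9) / -54
  L_3(u) = u(u - 3)(u - 6) / 162
Then h(u) = 6·L_0(u) - 4·L_1(u) - 140·L_2(u) - 564·L_3(u).
Expanding and collecting terms gives h(u) = -u^3 + 2u^2 - (1/3)u + 6.
Check: h(6) = -140. ✓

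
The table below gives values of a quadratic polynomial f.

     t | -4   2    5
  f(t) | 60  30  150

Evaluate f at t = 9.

Write f(t) = at^2 + bt + c. Substituting each data point gives a linear system:
  16a - 4b + c = 60
  4a + 2b + c = 30
  25a + 5b + c = 150
Solving the system yields a = 5, b = 5, c = 0.
So f(t) = 5t^2 + 5t.
Then f(9) = 450.

450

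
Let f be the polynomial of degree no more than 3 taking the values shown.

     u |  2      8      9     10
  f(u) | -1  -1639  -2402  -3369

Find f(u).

f(u) = -4u^3 + 6u^2 + 3u + 1

Write f(u) = au^3 + bu^2 + cu + d. Substituting each data point gives a linear system:
  8a + 4b + 2c + d = -1
  512a + 64b + 8c + d = -1639
  729a + 81b + 9c + d = -2402
  1000a + 100b + 10c + d = -3369
Solving the system yields a = -4, b = 6, c = 3, d = 1.
So f(u) = -4u^3 + 6u^2 + 3u + 1.
Check: f(10) = -3369. ✓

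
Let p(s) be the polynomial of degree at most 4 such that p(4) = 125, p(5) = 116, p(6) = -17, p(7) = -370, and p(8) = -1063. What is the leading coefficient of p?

-1

Write p(s) = as^4 + bs^3 + cs^2 + ds + e. Substituting each data point gives a linear system:
  256a + 64b + 16c + 4d + e = 125
  625a + 125b + 25c + 5d + e = 116
  1296a + 216b + 36c + 6d + e = -17
  2401a + 343b + 49c + 7d + e = -370
  4096a + 512b + 64c + 8d + e = -1063
Solving the system yields a = -1, b = 6, c = -1, d = 3, e = 1.
So p(s) = -s^4 + 6s^3 - s^2 + 3s + 1.
The leading coefficient is -1.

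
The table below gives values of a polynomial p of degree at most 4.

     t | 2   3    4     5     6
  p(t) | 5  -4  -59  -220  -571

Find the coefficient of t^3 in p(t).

Write p(t) = at^4 + bt^3 + ct^2 + dt + e. Substituting each data point gives a linear system:
  16a + 8b + 4c + 2d + e = 5
  81a + 27b + 9c + 3d + e = -4
  256a + 64b + 16c + 4d + e = -59
  625a + 125b + 25c + 5d + e = -220
  1296a + 216b + 36c + 6d + e = -571
Solving the system yields a = -1, b = 4, c = -4, d = 0, e = 5.
So p(t) = -t^4 + 4t^3 - 4t^2 + 5.
The coefficient of t^3 is 4.

4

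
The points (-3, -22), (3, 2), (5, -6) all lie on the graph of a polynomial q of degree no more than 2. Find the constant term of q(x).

Write q(x) = ax^2 + bx + c. Substituting each data point gives a linear system:
  9a - 3b + c = -22
  9a + 3b + c = 2
  25a + 5b + c = -6
Solving the system yields a = -1, b = 4, c = -1.
So q(x) = -x² + 4x - 1.
The constant term is -1.

-1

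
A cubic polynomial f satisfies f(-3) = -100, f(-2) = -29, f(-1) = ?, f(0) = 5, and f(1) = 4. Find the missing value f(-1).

0

On equispaced nodes a degree-3 polynomial has vanishing fourth forward difference, so
  f(-3) - 4·f(-2) + 6·f(-1) - 4·f(0) + f(1) = 0.
Substituting the known values and solving for f(-1):
  6·f(-1) = 0
  f(-1) = 0.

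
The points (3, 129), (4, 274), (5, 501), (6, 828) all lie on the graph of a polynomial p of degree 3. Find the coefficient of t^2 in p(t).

Write p(t) = at^3 + bt^2 + ct + d. Substituting each data point gives a linear system:
  27a + 9b + 3c + d = 129
  64a + 16b + 4c + d = 274
  125a + 25b + 5c + d = 501
  216a + 36b + 6c + d = 828
Solving the system yields a = 3, b = 5, c = -1, d = 6.
So p(t) = 3t³ + 5t² - t + 6.
The coefficient of t^2 is 5.

5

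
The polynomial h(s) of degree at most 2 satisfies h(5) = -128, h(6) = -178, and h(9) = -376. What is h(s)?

h(s) = -4s^2 - 6s + 2

Write h(s) = as^2 + bs + c. Substituting each data point gives a linear system:
  25a + 5b + c = -128
  36a + 6b + c = -178
  81a + 9b + c = -376
Solving the system yields a = -4, b = -6, c = 2.
So h(s) = -4s^2 - 6s + 2.
Check: h(9) = -376. ✓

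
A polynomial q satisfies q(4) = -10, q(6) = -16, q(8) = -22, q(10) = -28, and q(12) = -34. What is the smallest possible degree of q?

Forward differences of the values at s = 4, 6, 8, 10, 12:
  q  : -10  -16  -22  -28  -34
  Δ  : -6  -6  -6  -6
  Δ^2: 0  0  0
  Δ^3: 0  0
  Δ^4: 0
The first differences are constant (-6) and nonzero, while all higher differences vanish, so the minimal degree is 1.

1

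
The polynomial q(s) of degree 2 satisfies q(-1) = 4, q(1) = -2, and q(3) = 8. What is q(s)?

Write q(s) = as^2 + bs + c. Substituting each data point gives a linear system:
  a - b + c = 4
  a + b + c = -2
  9a + 3b + c = 8
Solving the system yields a = 2, b = -3, c = -1.
So q(s) = 2s^2 - 3s - 1.
Check: q(3) = 8. ✓

q(s) = 2s^2 - 3s - 1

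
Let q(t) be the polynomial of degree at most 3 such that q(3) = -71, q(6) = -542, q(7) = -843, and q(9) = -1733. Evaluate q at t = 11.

-3087

Write q(t) = at^3 + bt^2 + ct + d. Substituting each data point gives a linear system:
  27a + 9b + 3c + d = -71
  216a + 36b + 6c + d = -542
  343a + 49b + 7c + d = -843
  729a + 81b + 9c + d = -1733
Solving the system yields a = -2, b = -4, c = 5, d = 4.
So q(t) = -2t³ - 4t² + 5t + 4.
Then q(11) = -3087.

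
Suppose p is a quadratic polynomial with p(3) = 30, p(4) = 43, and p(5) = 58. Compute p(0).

Forward differences of the values at u = 3, 4, 5:
  p  : 30  43  58
  Δ  : 13  15
  Δ^2: 2
The second differences are constant, confirming degree 2.
Interpolating (Newton forward form) and evaluating at u = 0 gives p(0) = 3.

3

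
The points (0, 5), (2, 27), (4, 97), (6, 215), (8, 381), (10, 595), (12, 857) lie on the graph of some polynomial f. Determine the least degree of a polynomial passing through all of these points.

Forward differences of the values at t = 0, 2, 4, 6, 8, 10, 12:
  f  : 5  27  97  215  381  595  857
  Δ  : 22  70  118  166  214  262
  Δ^2: 48  48  48  48  48
  Δ^3: 0  0  0  0
  Δ^4: 0  0  0
  Δ^5: 0  0
  Δ^6: 0
The second differences are constant (48) and nonzero, while all higher differences vanish, so the minimal degree is 2.

2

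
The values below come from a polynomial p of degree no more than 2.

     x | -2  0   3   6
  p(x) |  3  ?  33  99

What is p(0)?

3

The 3 known points determine the degree-2 polynomial uniquely.
Write p(x) = ax^2 + bx + c. Substituting each data point gives a linear system:
  4a - 2b + c = 3
  9a + 3b + c = 33
  36a + 6b + c = 99
Solving the system yields a = 2, b = 4, c = 3.
So p(x) = 2x^2 + 4x + 3.
Then p(0) = 3.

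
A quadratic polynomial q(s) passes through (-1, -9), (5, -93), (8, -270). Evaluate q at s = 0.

2

Using the Lagrange interpolation formula with nodes -1, 5, 8:
  L_0(s) = (s - 5)(s - 8) / 54
  L_1(s) = (s + 1)(s - 8) / -18
  L_2(s) = (s + 1)(s - 5) / 27
Then q(s) = -9·L_0(s) - 93·L_1(s) - 270·L_2(s).
Expanding and collecting terms gives q(s) = -5s^2 + 6s + 2.
Evaluating at s = 0: q(0) = 2.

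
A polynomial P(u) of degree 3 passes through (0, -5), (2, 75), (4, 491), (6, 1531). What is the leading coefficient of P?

6

Write P(u) = au^3 + bu^2 + cu + d. Substituting each data point gives a linear system:
  d = -5
  8a + 4b + 2c + d = 75
  64a + 16b + 4c + d = 491
  216a + 36b + 6c + d = 1531
Solving the system yields a = 6, b = 6, c = 4, d = -5.
So P(u) = 6u³ + 6u² + 4u - 5.
The leading coefficient is 6.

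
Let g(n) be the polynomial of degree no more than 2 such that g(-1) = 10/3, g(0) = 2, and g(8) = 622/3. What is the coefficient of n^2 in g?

Write g(n) = an^2 + bn + c. Substituting each data point gives a linear system:
  a - b + c = 10/3
  c = 2
  64a + 8b + c = 622/3
Solving the system yields a = 3, b = 5/3, c = 2.
So g(n) = 3n^2 + (5/3)n + 2.
The leading coefficient is 3.

3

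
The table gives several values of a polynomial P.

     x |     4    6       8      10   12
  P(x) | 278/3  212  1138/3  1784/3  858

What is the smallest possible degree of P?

2

Forward differences of the values at x = 4, 6, 8, 10, 12:
  P  : 278/3  212  1138/3  1784/3  858
  Δ  : 358/3  502/3  646/3  790/3
  Δ^2: 48  48  48
  Δ^3: 0  0
  Δ^4: 0
The second differences are constant (48) and nonzero, while all higher differences vanish, so the minimal degree is 2.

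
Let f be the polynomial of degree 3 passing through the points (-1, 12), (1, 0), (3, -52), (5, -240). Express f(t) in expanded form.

f(t) = -2t^3 + t^2 - 4t + 5

Using the Lagrange interpolation formula with nodes -1, 1, 3, 5:
  L_0(t) = (t - 1)(t - 3)(t - 5) / -48
  L_1(t) = (t + 1)(t - 3)(t - 5) / 16
  L_2(t) = (t + 1)(t - 1)(t - 5) / -16
  L_3(t) = (t + 1)(t - 1)(t - 3) / 48
Then f(t) = 12·L_0(t) + 0·L_1(t) - 52·L_2(t) - 240·L_3(t).
Expanding and collecting terms gives f(t) = -2t³ + t² - 4t + 5.
Check: f(3) = -52. ✓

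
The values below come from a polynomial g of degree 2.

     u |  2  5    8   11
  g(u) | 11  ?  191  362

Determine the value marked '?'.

On equispaced nodes a degree-2 polynomial has vanishing third forward difference, so
  - g(2) + 3·g(5) - 3·g(8) + g(11) = 0.
Substituting the known values and solving for g(5):
  3·g(5) = 222
  g(5) = 74.

74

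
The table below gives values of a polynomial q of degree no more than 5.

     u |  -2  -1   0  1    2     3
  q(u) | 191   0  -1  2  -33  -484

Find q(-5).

16004

Forward differences of the values at u = -2, -1, 0, 1, 2, 3:
  q  : 191  0  -1  2  -33  -484
  Δ  : -191  -1  3  -35  -451
  Δ^2: 190  4  -38  -416
  Δ^3: -186  -42  -378
  Δ^4: 144  -336
  Δ^5: -480
The fifth differences are constant, confirming degree 5.
Interpolating (Newton forward form) and evaluating at u = -5 gives q(-5) = 16004.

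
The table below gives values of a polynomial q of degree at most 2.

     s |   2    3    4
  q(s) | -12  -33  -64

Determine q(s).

Using the Lagrange interpolation formula with nodes 2, 3, 4:
  L_0(s) = (s - 3)(s - 4) / 2
  L_1(s) = (s - 2)(s - 4) / -1
  L_2(s) = (s - 2)(s - 3) / 2
Then q(s) = -12·L_0(s) - 33·L_1(s) - 64·L_2(s).
Expanding and collecting terms gives q(s) = -5s^2 + 4s.
Check: q(2) = -12. ✓

q(s) = -5s^2 + 4s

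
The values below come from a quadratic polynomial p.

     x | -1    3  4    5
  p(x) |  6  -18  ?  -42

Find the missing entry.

The 3 known points determine the degree-2 polynomial uniquely.
Write p(x) = ax^2 + bx + c. Substituting each data point gives a linear system:
  a - b + c = 6
  9a + 3b + c = -18
  25a + 5b + c = -42
Solving the system yields a = -1, b = -4, c = 3.
So p(x) = -x² - 4x + 3.
Then p(4) = -29.

-29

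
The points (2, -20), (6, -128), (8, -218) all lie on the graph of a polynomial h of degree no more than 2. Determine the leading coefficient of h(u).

Write h(u) = au^2 + bu + c. Substituting each data point gives a linear system:
  4a + 2b + c = -20
  36a + 6b + c = -128
  64a + 8b + c = -218
Solving the system yields a = -3, b = -3, c = -2.
So h(u) = -3u^2 - 3u - 2.
The leading coefficient is -3.

-3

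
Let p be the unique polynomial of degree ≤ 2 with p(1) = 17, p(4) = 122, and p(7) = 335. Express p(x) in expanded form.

Write p(x) = ax^2 + bx + c. Substituting each data point gives a linear system:
  a + b + c = 17
  16a + 4b + c = 122
  49a + 7b + c = 335
Solving the system yields a = 6, b = 5, c = 6.
So p(x) = 6x^2 + 5x + 6.
Check: p(4) = 122. ✓

p(x) = 6x^2 + 5x + 6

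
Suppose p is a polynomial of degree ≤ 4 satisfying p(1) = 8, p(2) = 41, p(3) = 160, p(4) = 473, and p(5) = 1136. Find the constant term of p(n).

Write p(n) = an^4 + bn^3 + cn^2 + dn + e. Substituting each data point gives a linear system:
  a + b + c + d + e = 8
  16a + 8b + 4c + 2d + e = 41
  81a + 27b + 9c + 3d + e = 160
  256a + 64b + 16c + 4d + e = 473
  625a + 125b + 25c + 5d + e = 1136
Solving the system yields a = 2, b = -2, c = 5, d = 2, e = 1.
So p(n) = 2n⁴ - 2n³ + 5n² + 2n + 1.
The constant term is 1.

1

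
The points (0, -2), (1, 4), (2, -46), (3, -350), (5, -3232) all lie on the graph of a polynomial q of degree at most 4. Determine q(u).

Write q(u) = au^4 + bu^3 + cu^2 + du + e. Substituting each data point gives a linear system:
  e = -2
  a + b + c + d + e = 4
  16a + 8b + 4c + 2d + e = -46
  81a + 27b + 9c + 3d + e = -350
  625a + 125b + 25c + 5d + e = -3232
Solving the system yields a = -6, b = 3, c = 5, d = 4, e = -2.
So q(u) = -6u⁴ + 3u³ + 5u² + 4u - 2.
Check: q(0) = -2. ✓

q(u) = -6u^4 + 3u^3 + 5u^2 + 4u - 2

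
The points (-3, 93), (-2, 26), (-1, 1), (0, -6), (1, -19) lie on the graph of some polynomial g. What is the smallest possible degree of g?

3

Forward differences of the values at u = -3, -2, -1, 0, 1:
  g  : 93  26  1  -6  -19
  Δ  : -67  -25  -7  -13
  Δ^2: 42  18  -6
  Δ^3: -24  -24
  Δ^4: 0
The third differences are constant (-24) and nonzero, while all higher differences vanish, so the minimal degree is 3.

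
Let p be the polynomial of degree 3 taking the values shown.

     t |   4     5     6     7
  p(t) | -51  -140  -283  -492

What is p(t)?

p(t) = -2t^3 + 3t^2 + 6t + 5

Write p(t) = at^3 + bt^2 + ct + d. Substituting each data point gives a linear system:
  64a + 16b + 4c + d = -51
  125a + 25b + 5c + d = -140
  216a + 36b + 6c + d = -283
  343a + 49b + 7c + d = -492
Solving the system yields a = -2, b = 3, c = 6, d = 5.
So p(t) = -2t³ + 3t² + 6t + 5.
Check: p(7) = -492. ✓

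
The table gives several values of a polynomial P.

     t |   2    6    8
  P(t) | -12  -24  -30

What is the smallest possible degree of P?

Divided differences on the nodes 2, 6, 8:
  order 0: -12  -24  -30
  order 1: -3  -3
  order 2: 0
The order-1 divided differences are all -3 (nonzero) and every higher order vanishes, so the data lies on a polynomial of degree exactly 1.

1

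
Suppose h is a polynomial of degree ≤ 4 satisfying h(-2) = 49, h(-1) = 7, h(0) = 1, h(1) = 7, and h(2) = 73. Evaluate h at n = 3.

319

Forward differences of the values at n = -2, -1, 0, 1, 2:
  h  : 49  7  1  7  73
  Δ  : -42  -6  6  66
  Δ^2: 36  12  60
  Δ^3: -24  48
  Δ^4: 72
The fourth differences are constant, confirming degree 4.
Interpolating (Newton forward form) and evaluating at n = 3 gives h(3) = 319.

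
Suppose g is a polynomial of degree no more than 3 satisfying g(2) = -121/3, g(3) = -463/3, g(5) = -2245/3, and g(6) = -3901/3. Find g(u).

Write g(u) = au^3 + bu^2 + cu + d. Substituting each data point gives a linear system:
  8a + 4b + 2c + d = -121/3
  27a + 9b + 3c + d = -463/3
  125a + 25b + 5c + d = -2245/3
  216a + 36b + 6c + d = -3901/3
Solving the system yields a = -6, b = -1, c = 5, d = 5/3.
So g(u) = -6u³ - u² + 5u + 5/3.
Check: g(3) = -463/3. ✓

g(u) = -6u^3 - u^2 + 5u + 5/3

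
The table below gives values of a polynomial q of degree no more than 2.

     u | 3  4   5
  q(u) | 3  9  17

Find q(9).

69

Using the Lagrange interpolation formula with nodes 3, 4, 5:
  L_0(u) = (u - 4)(u - 5) / 2
  L_1(u) = (u - 3)(u - 5) / -1
  L_2(u) = (u - 3)(u - 4) / 2
Then q(u) = 3·L_0(u) + 9·L_1(u) + 17·L_2(u).
Expanding and collecting terms gives q(u) = u^2 - u - 3.
Evaluating at u = 9: q(9) = 69.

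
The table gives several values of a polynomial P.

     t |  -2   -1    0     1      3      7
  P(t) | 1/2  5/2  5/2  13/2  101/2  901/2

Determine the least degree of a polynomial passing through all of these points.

Divided differences on the nodes -2, -1, 0, 1, 3, 7:
  order 0: 1/2  5/2  5/2  13/2  101/2  901/2
  order 1: 2  0  4  22  100
  order 2: -1  2  6  13
  order 3: 1  1  1
  order 4: 0  0
  order 5: 0
The order-3 divided differences are all 1 (nonzero) and every higher order vanishes, so the data lies on a polynomial of degree exactly 3.

3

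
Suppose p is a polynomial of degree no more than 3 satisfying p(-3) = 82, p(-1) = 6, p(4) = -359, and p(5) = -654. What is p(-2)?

Write p(x) = ax^3 + bx^2 + cx + d. Substituting each data point gives a linear system:
  -27a + 9b - 3c + d = 82
  -a + b - c + d = 6
  64a + 16b + 4c + d = -359
  125a + 25b + 5c + d = -654
Solving the system yields a = -4, b = -5, c = -6, d = 1.
So p(x) = -4x^3 - 5x^2 - 6x + 1.
Then p(-2) = 25.

25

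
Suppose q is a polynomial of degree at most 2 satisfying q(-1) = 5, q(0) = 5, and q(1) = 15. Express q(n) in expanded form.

q(n) = 5n^2 + 5n + 5

Using the Lagrange interpolation formula with nodes -1, 0, 1:
  L_0(n) = n(n - 1) / 2
  L_1(n) = (n + 1)(n - 1) / -1
  L_2(n) = (n + 1)n / 2
Then q(n) = 5·L_0(n) + 5·L_1(n) + 15·L_2(n).
Expanding and collecting terms gives q(n) = 5n² + 5n + 5.
Check: q(1) = 15. ✓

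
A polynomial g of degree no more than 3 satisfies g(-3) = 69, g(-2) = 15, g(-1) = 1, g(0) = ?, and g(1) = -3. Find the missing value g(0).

The 4 known points determine the degree-3 polynomial uniquely.
Write g(s) = as^3 + bs^2 + cs + d. Substituting each data point gives a linear system:
  -27a + 9b - 3c + d = 69
  -8a + 4b - 2c + d = 15
  -a + b - c + d = 1
  a + b + c + d = -3
Solving the system yields a = -4, b = -4, c = 2, d = 3.
So g(s) = -4s^3 - 4s^2 + 2s + 3.
Then g(0) = 3.

3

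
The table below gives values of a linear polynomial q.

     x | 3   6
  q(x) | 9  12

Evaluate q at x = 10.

Using the Lagrange interpolation formula with nodes 3, 6:
  L_0(x) = (x - 6) / -3
  L_1(x) = (x - 3) / 3
Then q(x) = 9·L_0(x) + 12·L_1(x).
Expanding and collecting terms gives q(x) = x + 6.
Evaluating at x = 10: q(10) = 16.

16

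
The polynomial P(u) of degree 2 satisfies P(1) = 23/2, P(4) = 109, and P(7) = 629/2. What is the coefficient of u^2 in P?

6

Write P(u) = au^2 + bu + c. Substituting each data point gives a linear system:
  a + b + c = 23/2
  16a + 4b + c = 109
  49a + 7b + c = 629/2
Solving the system yields a = 6, b = 5/2, c = 3.
So P(u) = 6u^2 + (5/2)u + 3.
The leading coefficient is 6.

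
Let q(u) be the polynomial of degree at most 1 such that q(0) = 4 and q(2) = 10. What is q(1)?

Using the Lagrange interpolation formula with nodes 0, 2:
  L_0(u) = (u - 2) / -2
  L_1(u) = u / 2
Then q(u) = 4·L_0(u) + 10·L_1(u).
Expanding and collecting terms gives q(u) = 3u + 4.
Evaluating at u = 1: q(1) = 7.

7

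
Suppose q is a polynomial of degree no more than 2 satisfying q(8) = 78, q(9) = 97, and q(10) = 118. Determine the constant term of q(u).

Write q(u) = au^2 + bu + c. Substituting each data point gives a linear system:
  64a + 8b + c = 78
  81a + 9b + c = 97
  100a + 10b + c = 118
Solving the system yields a = 1, b = 2, c = -2.
So q(u) = u² + 2u - 2.
The constant term is -2.

-2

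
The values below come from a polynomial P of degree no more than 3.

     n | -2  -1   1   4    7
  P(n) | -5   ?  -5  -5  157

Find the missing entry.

5

The 4 known points determine the degree-3 polynomial uniquely.
Write P(n) = an^3 + bn^2 + cn + d. Substituting each data point gives a linear system:
  -8a + 4b - 2c + d = -5
  a + b + c + d = -5
  64a + 16b + 4c + d = -5
  343a + 49b + 7c + d = 157
Solving the system yields a = 1, b = -3, c = -6, d = 3.
So P(n) = n^3 - 3n^2 - 6n + 3.
Then P(-1) = 5.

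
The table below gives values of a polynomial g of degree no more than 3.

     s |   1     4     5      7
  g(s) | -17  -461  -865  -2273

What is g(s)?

g(s) = -6s^3 - 4s^2 - 2s - 5

Write g(s) = as^3 + bs^2 + cs + d. Substituting each data point gives a linear system:
  a + b + c + d = -17
  64a + 16b + 4c + d = -461
  125a + 25b + 5c + d = -865
  343a + 49b + 7c + d = -2273
Solving the system yields a = -6, b = -4, c = -2, d = -5.
So g(s) = -6s^3 - 4s^2 - 2s - 5.
Check: g(1) = -17. ✓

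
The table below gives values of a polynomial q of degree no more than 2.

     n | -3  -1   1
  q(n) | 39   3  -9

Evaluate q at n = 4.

Write q(n) = an^2 + bn + c. Substituting each data point gives a linear system:
  9a - 3b + c = 39
  a - b + c = 3
  a + b + c = -9
Solving the system yields a = 3, b = -6, c = -6.
So q(n) = 3n² - 6n - 6.
Then q(4) = 18.

18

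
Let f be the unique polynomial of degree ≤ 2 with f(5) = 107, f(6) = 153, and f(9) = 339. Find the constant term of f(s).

Write f(s) = as^2 + bs + c. Substituting each data point gives a linear system:
  25a + 5b + c = 107
  36a + 6b + c = 153
  81a + 9b + c = 339
Solving the system yields a = 4, b = 2, c = -3.
So f(s) = 4s^2 + 2s - 3.
The constant term is -3.

-3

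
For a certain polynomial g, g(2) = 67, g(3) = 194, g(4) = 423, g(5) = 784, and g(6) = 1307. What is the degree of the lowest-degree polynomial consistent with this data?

Forward differences of the values at x = 2, 3, 4, 5, 6:
  g  : 67  194  423  784  1307
  Δ  : 127  229  361  523
  Δ^2: 102  132  162
  Δ^3: 30  30
  Δ^4: 0
The third differences are constant (30) and nonzero, while all higher differences vanish, so the minimal degree is 3.

3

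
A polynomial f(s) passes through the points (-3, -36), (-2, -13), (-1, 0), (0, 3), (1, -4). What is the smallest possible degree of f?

Forward differences of the values at s = -3, -2, -1, 0, 1:
  f  : -36  -13  0  3  -4
  Δ  : 23  13  3  -7
  Δ^2: -10  -10  -10
  Δ^3: 0  0
  Δ^4: 0
The second differences are constant (-10) and nonzero, while all higher differences vanish, so the minimal degree is 2.

2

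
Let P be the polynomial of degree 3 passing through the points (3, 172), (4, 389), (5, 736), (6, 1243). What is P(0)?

Using the Lagrange interpolation formula with nodes 3, 4, 5, 6:
  L_0(n) = (n - 4)(n - 5)(n - 6) / -6
  L_1(n) = (n - 3)(n - 5)(n - 6) / 2
  L_2(n) = (n - 3)(n - 4)(n - 6) / -2
  L_3(n) = (n - 3)(n - 4)(n - 5) / 6
Then P(n) = 172·L_0(n) + 389·L_1(n) + 736·L_2(n) + 1243·L_3(n).
Expanding and collecting terms gives P(n) = 5n^3 + 5n^2 - 3n + 1.
Evaluating at n = 0: P(0) = 1.

1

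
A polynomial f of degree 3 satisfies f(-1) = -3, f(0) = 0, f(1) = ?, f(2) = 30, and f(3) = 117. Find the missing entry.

On equispaced nodes a degree-3 polynomial has vanishing fourth forward difference, so
  f(-1) - 4·f(0) + 6·f(1) - 4·f(2) + f(3) = 0.
Substituting the known values and solving for f(1):
  6·f(1) = 6
  f(1) = 1.

1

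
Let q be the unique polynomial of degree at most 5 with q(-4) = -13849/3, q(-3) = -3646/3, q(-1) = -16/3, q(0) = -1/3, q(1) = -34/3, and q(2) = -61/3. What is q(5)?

Write q(u) = au^5 + bu^4 + cu^3 + du^2 + eu + k. Substituting each data point gives a linear system:
  -1024a + 256b - 64c + 16d - 4e + k = -13849/3
  -243a + 81b - 27c + 9d - 3e + k = -3646/3
  -a + b - c + d - e + k = -16/3
  k = -1/3
  a + b + c + d + e + k = -34/3
  32a + 16b + 8c + 4d + 2e + k = -61/3
Solving the system yields a = 3, b = -6, c = 0, d = -2, e = -6, k = -1/3.
So q(u) = 3u⁵ - 6u⁴ - 2u² - 6u - 1/3.
Then q(5) = 16634/3.

16634/3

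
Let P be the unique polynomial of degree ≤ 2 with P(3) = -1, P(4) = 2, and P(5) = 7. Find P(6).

14

Write P(n) = an^2 + bn + c. Substituting each data point gives a linear system:
  9a + 3b + c = -1
  16a + 4b + c = 2
  25a + 5b + c = 7
Solving the system yields a = 1, b = -4, c = 2.
So P(n) = n² - 4n + 2.
Then P(6) = 14.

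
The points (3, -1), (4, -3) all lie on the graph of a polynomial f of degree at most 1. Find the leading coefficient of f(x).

-2

Write f(x) = ax + b. Substituting each data point gives a linear system:
  3a + b = -1
  4a + b = -3
Solving the system yields a = -2, b = 5.
So f(x) = -2x + 5.
The leading coefficient is -2.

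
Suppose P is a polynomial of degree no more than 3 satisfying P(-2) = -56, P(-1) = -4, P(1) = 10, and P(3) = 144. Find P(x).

P(x) = 6x^3 - 3x^2 + x + 6

Write P(x) = ax^3 + bx^2 + cx + d. Substituting each data point gives a linear system:
  -8a + 4b - 2c + d = -56
  -a + b - c + d = -4
  a + b + c + d = 10
  27a + 9b + 3c + d = 144
Solving the system yields a = 6, b = -3, c = 1, d = 6.
So P(x) = 6x^3 - 3x^2 + x + 6.
Check: P(-1) = -4. ✓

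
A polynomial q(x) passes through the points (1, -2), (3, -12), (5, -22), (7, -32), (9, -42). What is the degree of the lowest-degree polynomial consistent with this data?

Forward differences of the values at x = 1, 3, 5, 7, 9:
  q  : -2  -12  -22  -32  -42
  Δ  : -10  -10  -10  -10
  Δ^2: 0  0  0
  Δ^3: 0  0
  Δ^4: 0
The first differences are constant (-10) and nonzero, while all higher differences vanish, so the minimal degree is 1.

1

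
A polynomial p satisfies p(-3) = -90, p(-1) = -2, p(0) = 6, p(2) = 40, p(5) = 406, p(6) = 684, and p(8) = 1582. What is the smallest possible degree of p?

Divided differences on the nodes -3, -1, 0, 2, 5, 6, 8:
  order 0: -90  -2  6  40  406  684  1582
  order 1: 44  8  17  122  278  449
  order 2: -12  3  21  39  57
  order 3: 3  3  3  3
  order 4: 0  0  0
  order 5: 0  0
  order 6: 0
The order-3 divided differences are all 3 (nonzero) and every higher order vanishes, so the data lies on a polynomial of degree exactly 3.

3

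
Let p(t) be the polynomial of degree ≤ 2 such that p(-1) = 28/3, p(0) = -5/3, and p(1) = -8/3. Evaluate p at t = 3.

76/3

Using the Lagrange interpolation formula with nodes -1, 0, 1:
  L_0(t) = t(t - 1) / 2
  L_1(t) = (t + 1)(t - 1) / -1
  L_2(t) = (t + 1)t / 2
Then p(t) = 28/3·L_0(t) - 5/3·L_1(t) - 8/3·L_2(t).
Expanding and collecting terms gives p(t) = 5t^2 - 6t - 5/3.
Evaluating at t = 3: p(3) = 76/3.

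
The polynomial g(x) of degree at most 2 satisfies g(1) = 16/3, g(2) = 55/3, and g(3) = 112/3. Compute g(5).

Forward differences of the values at x = 1, 2, 3:
  g  : 16/3  55/3  112/3
  Δ  : 13  19
  Δ^2: 6
The second differences are constant, confirming degree 2.
Interpolating (Newton forward form) and evaluating at x = 5 gives g(5) = 280/3.

280/3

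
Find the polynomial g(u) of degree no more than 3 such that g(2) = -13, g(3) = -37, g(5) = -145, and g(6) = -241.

g(u) = -u^3 - 5u + 5

Write g(u) = au^3 + bu^2 + cu + d. Substituting each data point gives a linear system:
  8a + 4b + 2c + d = -13
  27a + 9b + 3c + d = -37
  125a + 25b + 5c + d = -145
  216a + 36b + 6c + d = -241
Solving the system yields a = -1, b = 0, c = -5, d = 5.
So g(u) = -u³ - 5u + 5.
Check: g(6) = -241. ✓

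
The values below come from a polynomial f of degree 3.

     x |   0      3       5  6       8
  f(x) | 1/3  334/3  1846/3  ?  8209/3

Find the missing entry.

The 4 known points determine the degree-3 polynomial uniquely.
Write f(x) = ax^3 + bx^2 + cx + d. Substituting each data point gives a linear system:
  d = 1/3
  27a + 9b + 3c + d = 334/3
  125a + 25b + 5c + d = 1846/3
  512a + 64b + 8c + d = 8209/3
Solving the system yields a = 6, b = -5, c = -2, d = 1/3.
So f(x) = 6x^3 - 5x^2 - 2x + 1/3.
Then f(6) = 3313/3.

3313/3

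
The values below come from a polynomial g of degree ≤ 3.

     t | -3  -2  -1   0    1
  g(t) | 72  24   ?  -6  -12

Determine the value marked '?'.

2

The 4 known points determine the degree-3 polynomial uniquely.
Write g(t) = at^3 + bt^2 + ct + d. Substituting each data point gives a linear system:
  -27a + 9b - 3c + d = 72
  -8a + 4b - 2c + d = 24
  d = -6
  a + b + c + d = -12
Solving the system yields a = -2, b = 1, c = -5, d = -6.
So g(t) = -2t^3 + t^2 - 5t - 6.
Then g(-1) = 2.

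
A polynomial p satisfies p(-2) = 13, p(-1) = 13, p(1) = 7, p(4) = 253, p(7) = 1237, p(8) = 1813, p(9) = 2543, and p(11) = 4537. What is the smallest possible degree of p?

Divided differences on the nodes -2, -1, 1, 4, 7, 8, 9, 11:
  order 0: 13  13  7  253  1237  1813  2543  4537
  order 1: 0  -3  82  328  576  730  997
  order 2: -1  17  41  62  77  89
  order 3: 3  3  3  3  3
  order 4: 0  0  0  0
  order 5: 0  0  0
  order 6: 0  0
  order 7: 0
The order-3 divided differences are all 3 (nonzero) and every higher order vanishes, so the data lies on a polynomial of degree exactly 3.

3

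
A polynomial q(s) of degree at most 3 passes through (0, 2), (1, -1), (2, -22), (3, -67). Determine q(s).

q(s) = -s^3 - 6s^2 + 4s + 2

Write q(s) = as^3 + bs^2 + cs + d. Substituting each data point gives a linear system:
  d = 2
  a + b + c + d = -1
  8a + 4b + 2c + d = -22
  27a + 9b + 3c + d = -67
Solving the system yields a = -1, b = -6, c = 4, d = 2.
So q(s) = -s³ - 6s² + 4s + 2.
Check: q(3) = -67. ✓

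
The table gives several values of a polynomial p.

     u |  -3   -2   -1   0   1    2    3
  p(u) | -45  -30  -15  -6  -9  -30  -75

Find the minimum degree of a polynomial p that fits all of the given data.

Forward differences of the values at u = -3, -2, -1, 0, 1, 2, 3:
  p  : -45  -30  -15  -6  -9  -30  -75
  Δ  : 15  15  9  -3  -21  -45
  Δ^2: 0  -6  -12  -18  -24
  Δ^3: -6  -6  -6  -6
  Δ^4: 0  0  0
  Δ^5: 0  0
  Δ^6: 0
The third differences are constant (-6) and nonzero, while all higher differences vanish, so the minimal degree is 3.

3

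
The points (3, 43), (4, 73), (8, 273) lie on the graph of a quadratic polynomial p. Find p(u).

Write p(u) = au^2 + bu + c. Substituting each data point gives a linear system:
  9a + 3b + c = 43
  16a + 4b + c = 73
  64a + 8b + c = 273
Solving the system yields a = 4, b = 2, c = 1.
So p(u) = 4u^2 + 2u + 1.
Check: p(3) = 43. ✓

p(u) = 4u^2 + 2u + 1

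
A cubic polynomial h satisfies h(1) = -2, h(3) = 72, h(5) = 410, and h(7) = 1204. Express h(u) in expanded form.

Using the Lagrange interpolation formula with nodes 1, 3, 5, 7:
  L_0(u) = (u - 3)(u - 5)(u - 7) / -48
  L_1(u) = (u - 1)(u - 5)(u - 7) / 16
  L_2(u) = (u - 1)(u - 3)(u - 7) / -16
  L_3(u) = (u - 1)(u - 3)(u - 5) / 48
Then h(u) = -2·L_0(u) + 72·L_1(u) + 410·L_2(u) + 1204·L_3(u).
Expanding and collecting terms gives h(u) = 4u^3 - 3u^2 - 3u.
Check: h(3) = 72. ✓

h(u) = 4u^3 - 3u^2 - 3u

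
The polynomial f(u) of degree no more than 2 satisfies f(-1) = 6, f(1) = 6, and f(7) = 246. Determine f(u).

f(u) = 5u^2 + 1

Write f(u) = au^2 + bu + c. Substituting each data point gives a linear system:
  a - b + c = 6
  a + b + c = 6
  49a + 7b + c = 246
Solving the system yields a = 5, b = 0, c = 1.
So f(u) = 5u² + 1.
Check: f(-1) = 6. ✓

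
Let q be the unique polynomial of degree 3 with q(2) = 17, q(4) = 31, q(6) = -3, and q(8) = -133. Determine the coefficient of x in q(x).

Write q(x) = ax^3 + bx^2 + cx + d. Substituting each data point gives a linear system:
  8a + 4b + 2c + d = 17
  64a + 16b + 4c + d = 31
  216a + 36b + 6c + d = -3
  512a + 64b + 8c + d = -133
Solving the system yields a = -1, b = 6, c = -1, d = 3.
So q(x) = -x^3 + 6x^2 - x + 3.
The coefficient of x is -1.

-1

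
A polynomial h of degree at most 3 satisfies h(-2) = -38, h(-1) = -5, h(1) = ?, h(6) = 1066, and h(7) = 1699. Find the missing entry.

The 4 known points determine the degree-3 polynomial uniquely.
Write h(u) = au^3 + bu^2 + cu + d. Substituting each data point gives a linear system:
  -8a + 4b - 2c + d = -38
  -a + b - c + d = -5
  216a + 36b + 6c + d = 1066
  343a + 49b + 7c + d = 1699
Solving the system yields a = 5, b = 0, c = -2, d = -2.
So h(u) = 5u³ - 2u - 2.
Then h(1) = 1.

1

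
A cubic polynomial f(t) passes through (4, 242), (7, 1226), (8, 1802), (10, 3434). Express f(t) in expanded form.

Using the Lagrange interpolation formula with nodes 4, 7, 8, 10:
  L_0(t) = (t - 7)(t - 8)(t - 10) / -72
  L_1(t) = (t - 4)(t - 8)(t - 10) / 9
  L_2(t) = (t - 4)(t - 7)(t - 10) / -8
  L_3(t) = (t - 4)(t - 7)(t - 8) / 36
Then f(t) = 242·L_0(t) + 1226·L_1(t) + 1802·L_2(t) + 3434·L_3(t).
Expanding and collecting terms gives f(t) = 3t^3 + 5t^2 - 6t - 6.
Check: f(7) = 1226. ✓

f(t) = 3t^3 + 5t^2 - 6t - 6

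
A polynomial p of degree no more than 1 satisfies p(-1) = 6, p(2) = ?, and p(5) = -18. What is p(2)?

-6

The 2 known points determine the degree-1 polynomial uniquely.
Write p(n) = an + b. Substituting each data point gives a linear system:
  -a + b = 6
  5a + b = -18
Solving the system yields a = -4, b = 2.
So p(n) = -4n + 2.
Then p(2) = -6.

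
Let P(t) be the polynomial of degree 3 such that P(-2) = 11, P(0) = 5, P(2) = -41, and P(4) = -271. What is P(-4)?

Using the Lagrange interpolation formula with nodes -2, 0, 2, 4:
  L_0(t) = t(t - 2)(t - 4) / -48
  L_1(t) = (t + 2)(t - 2)(t - 4) / 16
  L_2(t) = (t + 2)t(t - 4) / -16
  L_3(t) = (t + 2)t(t - 2) / 48
Then P(t) = 11·L_0(t) + 5·L_1(t) - 41·L_2(t) - 271·L_3(t).
Expanding and collecting terms gives P(t) = -3t^3 - 5t^2 - t + 5.
Evaluating at t = -4: P(-4) = 121.

121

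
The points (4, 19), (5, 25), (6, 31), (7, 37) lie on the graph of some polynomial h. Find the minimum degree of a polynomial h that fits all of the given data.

Forward differences of the values at t = 4, 5, 6, 7:
  h  : 19  25  31  37
  Δ  : 6  6  6
  Δ^2: 0  0
  Δ^3: 0
The first differences are constant (6) and nonzero, while all higher differences vanish, so the minimal degree is 1.

1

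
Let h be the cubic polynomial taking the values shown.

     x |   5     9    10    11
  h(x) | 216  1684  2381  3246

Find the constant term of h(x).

Write h(x) = ax^3 + bx^2 + cx + d. Substituting each data point gives a linear system:
  125a + 25b + 5c + d = 216
  729a + 81b + 9c + d = 1684
  1000a + 100b + 10c + d = 2381
  1331a + 121b + 11c + d = 3246
Solving the system yields a = 3, b = -6, c = -2, d = 1.
So h(x) = 3x^3 - 6x^2 - 2x + 1.
The constant term is 1.

1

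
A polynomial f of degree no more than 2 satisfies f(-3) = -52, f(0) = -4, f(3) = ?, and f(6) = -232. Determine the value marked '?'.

-64

The 3 known points determine the degree-2 polynomial uniquely.
Write f(x) = ax^2 + bx + c. Substituting each data point gives a linear system:
  9a - 3b + c = -52
  c = -4
  36a + 6b + c = -232
Solving the system yields a = -6, b = -2, c = -4.
So f(x) = -6x^2 - 2x - 4.
Then f(3) = -64.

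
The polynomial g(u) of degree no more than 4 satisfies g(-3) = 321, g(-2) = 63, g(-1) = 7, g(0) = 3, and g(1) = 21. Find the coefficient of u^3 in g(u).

5

Write g(u) = au^4 + bu^3 + cu^2 + du + e. Substituting each data point gives a linear system:
  81a - 27b + 9c - 3d + e = 321
  16a - 8b + 4c - 2d + e = 63
  a - b + c - d + e = 7
  e = 3
  a + b + c + d + e = 21
Solving the system yields a = 5, b = 5, c = 6, d = 2, e = 3.
So g(u) = 5u^4 + 5u^3 + 6u^2 + 2u + 3.
The coefficient of u^3 is 5.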